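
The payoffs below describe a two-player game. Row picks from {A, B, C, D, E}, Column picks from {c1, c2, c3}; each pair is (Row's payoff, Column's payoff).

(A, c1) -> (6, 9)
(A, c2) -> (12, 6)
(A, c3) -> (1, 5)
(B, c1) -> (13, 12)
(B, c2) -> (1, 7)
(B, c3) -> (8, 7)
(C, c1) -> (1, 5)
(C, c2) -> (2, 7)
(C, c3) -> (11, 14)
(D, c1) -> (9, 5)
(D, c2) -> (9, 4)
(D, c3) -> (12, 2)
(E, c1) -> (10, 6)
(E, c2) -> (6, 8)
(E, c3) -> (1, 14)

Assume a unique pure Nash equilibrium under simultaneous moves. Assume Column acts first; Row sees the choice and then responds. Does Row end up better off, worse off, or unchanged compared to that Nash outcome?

unchanged

Row best-responds to each possible Column move:
- c1: Row compares 6, 13, 1, 9, 10 and picks B; Column would get 12.
- c2: Row compares 12, 1, 2, 9, 6 and picks A; Column would get 6.
- c3: Row compares 1, 8, 11, 12, 1 and picks D; Column would get 2.
Among 12, 6, 2, the best is 12 at c1. Subgame-perfect outcome: (B, c1) with payoffs (13, 12).
Under simultaneous play:
Row's best replies: c1→B; c2→A; c3→D.
Column's best replies: A→c1; B→c1; C→c3; D→c1; E→c3.
The unique mutual best reply is (B, c1), giving (13, 12).
Row earns 13 sequentially versus 13 at the Nash outcome: unchanged.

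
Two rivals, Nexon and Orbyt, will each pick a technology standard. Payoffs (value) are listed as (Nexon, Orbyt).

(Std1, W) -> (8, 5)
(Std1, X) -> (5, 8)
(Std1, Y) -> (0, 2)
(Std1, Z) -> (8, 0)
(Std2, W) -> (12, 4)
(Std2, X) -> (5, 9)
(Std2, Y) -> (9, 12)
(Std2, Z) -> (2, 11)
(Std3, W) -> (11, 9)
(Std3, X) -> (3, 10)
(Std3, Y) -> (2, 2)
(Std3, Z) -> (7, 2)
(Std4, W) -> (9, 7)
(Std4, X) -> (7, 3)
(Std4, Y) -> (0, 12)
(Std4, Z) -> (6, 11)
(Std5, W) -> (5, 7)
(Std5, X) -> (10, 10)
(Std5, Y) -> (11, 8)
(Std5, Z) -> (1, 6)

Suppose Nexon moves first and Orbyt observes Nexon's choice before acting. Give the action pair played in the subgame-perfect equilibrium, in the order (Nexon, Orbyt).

Solve by backward induction (Nexon leads).
- Std1: BR = X, leader payoff 5.
- Std2: BR = Y, leader payoff 9.
- Std3: BR = X, leader payoff 3.
- Std4: BR = Y, leader payoff 0.
- Std5: BR = X, leader payoff 10.
Nexon's induced payoffs are 5, 9, 3, 0, 10, so Nexon commits to Std5. Subgame-perfect outcome: (Std5, X) with payoffs (10, 10).

(Std5, X)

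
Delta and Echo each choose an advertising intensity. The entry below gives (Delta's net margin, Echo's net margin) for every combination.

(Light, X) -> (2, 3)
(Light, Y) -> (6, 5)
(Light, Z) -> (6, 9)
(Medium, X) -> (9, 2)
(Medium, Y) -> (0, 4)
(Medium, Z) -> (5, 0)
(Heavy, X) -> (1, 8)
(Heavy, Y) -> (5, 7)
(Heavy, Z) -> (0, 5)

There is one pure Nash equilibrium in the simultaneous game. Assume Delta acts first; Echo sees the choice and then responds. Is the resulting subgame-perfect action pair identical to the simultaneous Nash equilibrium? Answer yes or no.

Solve by backward induction (Delta leads).
- Light → Echo plays Z (best of 3, 5, 9); Delta gets 6.
- Medium → Echo plays Y (best of 2, 4, 0); Delta gets 0.
- Heavy → Echo plays X (best of 8, 7, 5); Delta gets 1.
Delta's induced payoffs are 6, 0, 1, so Delta commits to Light. Subgame-perfect outcome: (Light, Z) with payoffs (6, 9).
For the simultaneous game, intersect best replies.
Delta's best replies: X→Medium; Y→Light; Z→Light.
Echo's best replies: Light→Z; Medium→Y; Heavy→X.
The unique mutual best reply is (Light, Z), giving (6, 9).
Sequential outcome (Light, Z) coincides with the Nash profile (Light, Z).

yes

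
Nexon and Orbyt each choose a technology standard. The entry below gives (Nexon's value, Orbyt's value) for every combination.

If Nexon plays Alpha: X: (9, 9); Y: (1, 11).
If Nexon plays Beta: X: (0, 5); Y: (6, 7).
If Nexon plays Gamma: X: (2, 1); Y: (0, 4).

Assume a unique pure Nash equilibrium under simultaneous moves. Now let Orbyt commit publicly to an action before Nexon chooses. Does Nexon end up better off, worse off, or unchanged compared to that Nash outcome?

Work backward from Nexon's decision.
- X: BR = Alpha, leader payoff 9.
- Y: BR = Beta, leader payoff 7.
Among 9, 7, the best is 9 at X. Subgame-perfect outcome: (Alpha, X) with payoffs (9, 9).
For the simultaneous game, intersect best replies.
Nexon's best replies: X→Alpha; Y→Beta.
Orbyt's best replies: Alpha→Y; Beta→Y; Gamma→Y.
Only (Beta, Y) has each player best-responding; Nash payoffs (6, 7).
Nexon earns 9 sequentially versus 6 at the Nash outcome: better off.

better off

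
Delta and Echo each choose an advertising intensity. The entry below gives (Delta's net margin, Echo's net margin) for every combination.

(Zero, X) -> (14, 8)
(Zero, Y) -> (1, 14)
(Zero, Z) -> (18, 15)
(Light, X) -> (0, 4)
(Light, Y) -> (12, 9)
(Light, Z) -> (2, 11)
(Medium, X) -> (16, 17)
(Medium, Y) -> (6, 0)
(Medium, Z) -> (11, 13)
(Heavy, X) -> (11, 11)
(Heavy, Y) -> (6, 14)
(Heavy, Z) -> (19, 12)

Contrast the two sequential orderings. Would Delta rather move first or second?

first

If Delta leads: Echo's best replies are Zero→Z, Light→Z, Medium→X, Heavy→Y; Delta's induced payoffs 18, 2, 16, 6; outcome (Zero, Z), payoffs (18, 15).
If Echo leads: Delta's best replies are X→Medium, Y→Light, Z→Heavy; Echo's induced payoffs 17, 9, 12; outcome (Medium, X), payoffs (16, 17).
Delta gets 18 moving first and 16 moving second, so Delta prefers to move first.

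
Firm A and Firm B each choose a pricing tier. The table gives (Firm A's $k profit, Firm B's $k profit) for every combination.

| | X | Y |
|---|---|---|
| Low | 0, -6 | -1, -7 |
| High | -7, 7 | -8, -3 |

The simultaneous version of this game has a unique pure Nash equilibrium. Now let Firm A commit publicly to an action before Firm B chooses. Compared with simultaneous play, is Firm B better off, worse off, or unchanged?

unchanged

Firm B best-responds to each possible Firm A move:
- Low: BR = X, leader payoff 0.
- High: BR = X, leader payoff -7.
Among 0, -7, the best is 0 at Low. Subgame-perfect outcome: (Low, X) with payoffs (0, -6).
For the simultaneous game, intersect best replies.
Firm A's best replies: X→Low; Y→Low.
Firm B's best replies: Low→X; High→X.
Only (Low, X) has each player best-responding; Nash payoffs (0, -6).
Firm B earns -6 sequentially versus -6 at the Nash outcome: unchanged.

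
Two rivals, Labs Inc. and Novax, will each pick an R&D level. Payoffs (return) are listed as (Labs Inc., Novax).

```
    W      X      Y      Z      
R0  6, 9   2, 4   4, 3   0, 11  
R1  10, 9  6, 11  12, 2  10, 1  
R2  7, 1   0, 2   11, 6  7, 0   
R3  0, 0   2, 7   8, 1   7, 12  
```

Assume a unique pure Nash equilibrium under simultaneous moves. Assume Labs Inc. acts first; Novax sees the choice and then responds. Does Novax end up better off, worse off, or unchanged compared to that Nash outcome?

Novax best-responds to each possible Labs Inc. move:
- R0: BR = Z, leader payoff 0.
- R1: BR = X, leader payoff 6.
- R2: BR = Y, leader payoff 11.
- R3: BR = Z, leader payoff 7.
Among 0, 6, 11, 7, the best is 11 at R2. Subgame-perfect outcome: (R2, Y) with payoffs (11, 6).
Now find the simultaneous Nash equilibrium.
Labs Inc.'s best replies: W→R1; X→R1; Y→R1; Z→R1.
Novax's best replies: R0→Z; R1→X; R2→Y; R3→Z.
Only (R1, X) has each player best-responding; Nash payoffs (6, 11).
Novax earns 6 sequentially versus 11 at the Nash outcome: worse off.

worse off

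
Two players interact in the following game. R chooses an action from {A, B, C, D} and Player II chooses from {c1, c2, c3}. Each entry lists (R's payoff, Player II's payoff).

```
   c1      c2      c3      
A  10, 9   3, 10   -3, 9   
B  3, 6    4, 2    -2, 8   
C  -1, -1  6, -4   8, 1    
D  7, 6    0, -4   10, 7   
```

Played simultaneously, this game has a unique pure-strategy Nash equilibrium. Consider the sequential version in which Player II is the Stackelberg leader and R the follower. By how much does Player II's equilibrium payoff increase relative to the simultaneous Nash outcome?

2

R best-responds to each possible Player II move:
- c1: BR = A, leader payoff 9.
- c2: BR = C, leader payoff -4.
- c3: BR = D, leader payoff 7.
Maximizing over 9, -4, 7, Player II chooses c1. Subgame-perfect outcome: (A, c1) with payoffs (10, 9).
Now find the simultaneous Nash equilibrium.
R's best replies: c1→A; c2→C; c3→D.
Player II's best replies: A→c2; B→c3; C→c3; D→c3.
The unique mutual best reply is (D, c3), giving (10, 7).
Player II's commitment gain: 9 − 7 = 2.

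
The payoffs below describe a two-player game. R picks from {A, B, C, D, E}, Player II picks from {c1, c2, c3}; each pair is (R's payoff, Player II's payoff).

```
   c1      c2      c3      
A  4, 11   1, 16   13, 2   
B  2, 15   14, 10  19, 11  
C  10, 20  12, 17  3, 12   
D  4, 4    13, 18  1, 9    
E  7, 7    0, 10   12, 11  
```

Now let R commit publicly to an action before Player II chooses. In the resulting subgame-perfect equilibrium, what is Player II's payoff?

Work backward from Player II's decision.
- A → Player II plays c2 (best of 11, 16, 2); R gets 1.
- B → Player II plays c1 (best of 15, 10, 11); R gets 2.
- C → Player II plays c1 (best of 20, 17, 12); R gets 10.
- D → Player II plays c2 (best of 4, 18, 9); R gets 13.
- E → Player II plays c3 (best of 7, 10, 11); R gets 12.
R's induced payoffs are 1, 2, 10, 13, 12, so R commits to D. Subgame-perfect outcome: (D, c2) with payoffs (13, 18).

18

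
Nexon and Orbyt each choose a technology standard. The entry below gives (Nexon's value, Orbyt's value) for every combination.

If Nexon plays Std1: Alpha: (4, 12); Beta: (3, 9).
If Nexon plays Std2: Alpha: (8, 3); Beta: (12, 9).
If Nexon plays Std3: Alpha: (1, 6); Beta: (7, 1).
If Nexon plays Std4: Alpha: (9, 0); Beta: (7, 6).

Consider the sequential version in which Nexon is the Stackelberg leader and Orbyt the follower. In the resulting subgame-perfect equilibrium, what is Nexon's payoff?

Solve by backward induction (Nexon leads).
- Std1: BR = Alpha, leader payoff 4.
- Std2: BR = Beta, leader payoff 12.
- Std3: BR = Alpha, leader payoff 1.
- Std4: BR = Beta, leader payoff 7.
Among 4, 12, 1, 7, the best is 12 at Std2. Subgame-perfect outcome: (Std2, Beta) with payoffs (12, 9).

12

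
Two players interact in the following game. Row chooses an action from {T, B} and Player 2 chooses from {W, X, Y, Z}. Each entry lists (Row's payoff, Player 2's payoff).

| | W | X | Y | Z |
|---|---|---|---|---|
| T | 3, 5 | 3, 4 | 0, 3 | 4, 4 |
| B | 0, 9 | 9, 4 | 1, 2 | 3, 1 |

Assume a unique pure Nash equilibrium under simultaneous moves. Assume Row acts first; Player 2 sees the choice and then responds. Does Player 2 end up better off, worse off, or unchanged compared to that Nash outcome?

unchanged

Backward induction with Row moving first.
- T: BR = W, leader payoff 3.
- B: BR = W, leader payoff 0.
Among 3, 0, the best is 3 at T. Subgame-perfect outcome: (T, W) with payoffs (3, 5).
Now find the simultaneous Nash equilibrium.
Row's best replies: W→T; X→B; Y→B; Z→T.
Player 2's best replies: T→W; B→W.
Only (T, W) has each player best-responding; Nash payoffs (3, 5).
Player 2 earns 5 sequentially versus 5 at the Nash outcome: unchanged.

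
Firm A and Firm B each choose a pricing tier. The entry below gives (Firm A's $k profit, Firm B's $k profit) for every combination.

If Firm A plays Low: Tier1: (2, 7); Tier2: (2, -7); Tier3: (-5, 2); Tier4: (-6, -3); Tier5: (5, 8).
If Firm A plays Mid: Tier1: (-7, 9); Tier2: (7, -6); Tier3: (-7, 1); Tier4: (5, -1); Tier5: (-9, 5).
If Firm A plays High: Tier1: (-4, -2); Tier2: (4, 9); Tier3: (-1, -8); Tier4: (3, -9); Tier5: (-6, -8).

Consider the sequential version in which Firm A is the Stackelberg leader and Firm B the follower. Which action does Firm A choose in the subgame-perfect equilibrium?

Firm B best-responds to each possible Firm A move:
- Low → Firm B plays Tier5 (best of 7, -7, 2, -3, 8); Firm A gets 5.
- Mid → Firm B plays Tier1 (best of 9, -6, 1, -1, 5); Firm A gets -7.
- High → Firm B plays Tier2 (best of -2, 9, -8, -9, -8); Firm A gets 4.
Among 5, -7, 4, the best is 5 at Low. Subgame-perfect outcome: (Low, Tier5) with payoffs (5, 8).

Low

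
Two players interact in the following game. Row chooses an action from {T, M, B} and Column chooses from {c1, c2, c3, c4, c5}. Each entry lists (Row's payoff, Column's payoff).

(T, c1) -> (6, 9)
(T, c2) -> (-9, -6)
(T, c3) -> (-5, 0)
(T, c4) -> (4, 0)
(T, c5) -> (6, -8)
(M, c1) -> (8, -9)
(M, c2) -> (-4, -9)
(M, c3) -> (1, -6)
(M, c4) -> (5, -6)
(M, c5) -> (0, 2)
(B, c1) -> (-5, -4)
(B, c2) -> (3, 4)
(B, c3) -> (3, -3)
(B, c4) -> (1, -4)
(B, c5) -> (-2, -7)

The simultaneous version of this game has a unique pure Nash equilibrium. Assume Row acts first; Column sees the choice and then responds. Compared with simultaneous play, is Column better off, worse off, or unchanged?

better off

Backward induction with Row moving first.
- T: BR = c1, leader payoff 6.
- M: BR = c5, leader payoff 0.
- B: BR = c2, leader payoff 3.
Among 6, 0, 3, the best is 6 at T. Subgame-perfect outcome: (T, c1) with payoffs (6, 9).
Now find the simultaneous Nash equilibrium.
Row's best replies: c1→M; c2→B; c3→B; c4→M; c5→T.
Column's best replies: T→c1; M→c5; B→c2.
Only (B, c2) has each player best-responding; Nash payoffs (3, 4).
Column earns 9 sequentially versus 4 at the Nash outcome: better off.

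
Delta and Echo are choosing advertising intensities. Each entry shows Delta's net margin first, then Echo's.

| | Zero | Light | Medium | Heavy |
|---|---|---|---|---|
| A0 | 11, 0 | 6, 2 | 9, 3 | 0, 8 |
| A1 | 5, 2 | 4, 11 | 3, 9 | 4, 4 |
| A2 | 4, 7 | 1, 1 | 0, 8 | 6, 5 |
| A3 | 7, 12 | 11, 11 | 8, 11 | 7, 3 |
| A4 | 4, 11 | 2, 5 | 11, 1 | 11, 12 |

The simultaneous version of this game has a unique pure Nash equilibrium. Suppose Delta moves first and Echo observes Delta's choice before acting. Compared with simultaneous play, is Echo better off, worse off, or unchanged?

unchanged

Work backward from Echo's decision.
- A0: BR = Heavy, leader payoff 0.
- A1: BR = Light, leader payoff 4.
- A2: BR = Medium, leader payoff 0.
- A3: BR = Zero, leader payoff 7.
- A4: BR = Heavy, leader payoff 11.
Maximizing over 0, 4, 0, 7, 11, Delta chooses A4. Subgame-perfect outcome: (A4, Heavy) with payoffs (11, 12).
For the simultaneous game, intersect best replies.
Delta's best replies: Zero→A0; Light→A3; Medium→A4; Heavy→A4.
Echo's best replies: A0→Heavy; A1→Light; A2→Medium; A3→Zero; A4→Heavy.
The unique mutual best reply is (A4, Heavy), giving (11, 12).
Echo earns 12 sequentially versus 12 at the Nash outcome: unchanged.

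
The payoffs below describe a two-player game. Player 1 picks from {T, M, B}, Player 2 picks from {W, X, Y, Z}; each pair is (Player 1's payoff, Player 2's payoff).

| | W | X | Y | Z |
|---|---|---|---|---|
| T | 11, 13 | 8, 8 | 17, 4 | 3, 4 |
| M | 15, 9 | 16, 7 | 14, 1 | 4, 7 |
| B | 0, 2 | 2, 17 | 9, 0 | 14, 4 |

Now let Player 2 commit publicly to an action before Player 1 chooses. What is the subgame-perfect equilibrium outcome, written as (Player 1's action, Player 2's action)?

(M, W)

Work backward from Player 1's decision.
- W: Player 1 compares 11, 15, 0 and picks M; Player 2 would get 9.
- X: Player 1 compares 8, 16, 2 and picks M; Player 2 would get 7.
- Y: Player 1 compares 17, 14, 9 and picks T; Player 2 would get 4.
- Z: Player 1 compares 3, 4, 14 and picks B; Player 2 would get 4.
Among 9, 7, 4, 4, the best is 9 at W. Subgame-perfect outcome: (M, W) with payoffs (15, 9).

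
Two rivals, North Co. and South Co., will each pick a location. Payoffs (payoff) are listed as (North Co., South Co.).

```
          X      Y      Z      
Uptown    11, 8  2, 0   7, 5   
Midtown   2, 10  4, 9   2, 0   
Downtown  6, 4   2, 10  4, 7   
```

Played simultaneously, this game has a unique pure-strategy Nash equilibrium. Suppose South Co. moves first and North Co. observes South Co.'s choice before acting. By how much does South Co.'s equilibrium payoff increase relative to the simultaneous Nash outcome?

Solve by backward induction (South Co. leads).
- X → North Co. plays Uptown (best of 11, 2, 6); South Co. gets 8.
- Y → North Co. plays Midtown (best of 2, 4, 2); South Co. gets 9.
- Z → North Co. plays Uptown (best of 7, 2, 4); South Co. gets 5.
South Co.'s induced payoffs are 8, 9, 5, so South Co. commits to Y. Subgame-perfect outcome: (Midtown, Y) with payoffs (4, 9).
For the simultaneous game, intersect best replies.
North Co.'s best replies: X→Uptown; Y→Midtown; Z→Uptown.
South Co.'s best replies: Uptown→X; Midtown→X; Downtown→Y.
Only (Uptown, X) has each player best-responding; Nash payoffs (11, 8).
South Co.'s commitment gain: 9 − 8 = 1.

1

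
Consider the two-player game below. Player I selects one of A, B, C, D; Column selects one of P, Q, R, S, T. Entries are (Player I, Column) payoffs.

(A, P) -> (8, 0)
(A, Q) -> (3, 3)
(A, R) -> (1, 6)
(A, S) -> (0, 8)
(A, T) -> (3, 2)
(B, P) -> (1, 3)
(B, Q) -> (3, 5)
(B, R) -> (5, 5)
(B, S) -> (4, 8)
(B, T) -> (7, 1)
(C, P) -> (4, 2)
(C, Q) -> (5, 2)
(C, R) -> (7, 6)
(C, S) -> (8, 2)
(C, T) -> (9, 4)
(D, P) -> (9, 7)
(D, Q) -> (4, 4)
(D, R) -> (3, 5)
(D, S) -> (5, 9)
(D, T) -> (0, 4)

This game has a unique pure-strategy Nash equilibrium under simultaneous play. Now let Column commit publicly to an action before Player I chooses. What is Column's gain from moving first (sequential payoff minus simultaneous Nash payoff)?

1

Work backward from Player I's decision.
- P: BR = D, leader payoff 7.
- Q: BR = C, leader payoff 2.
- R: BR = C, leader payoff 6.
- S: BR = C, leader payoff 2.
- T: BR = C, leader payoff 4.
Maximizing over 7, 2, 6, 2, 4, Column chooses P. Subgame-perfect outcome: (D, P) with payoffs (9, 7).
Now find the simultaneous Nash equilibrium.
Player I's best replies: P→D; Q→C; R→C; S→C; T→C.
Column's best replies: A→S; B→S; C→R; D→S.
The unique mutual best reply is (C, R), giving (7, 6).
Column's commitment gain: 7 − 6 = 1.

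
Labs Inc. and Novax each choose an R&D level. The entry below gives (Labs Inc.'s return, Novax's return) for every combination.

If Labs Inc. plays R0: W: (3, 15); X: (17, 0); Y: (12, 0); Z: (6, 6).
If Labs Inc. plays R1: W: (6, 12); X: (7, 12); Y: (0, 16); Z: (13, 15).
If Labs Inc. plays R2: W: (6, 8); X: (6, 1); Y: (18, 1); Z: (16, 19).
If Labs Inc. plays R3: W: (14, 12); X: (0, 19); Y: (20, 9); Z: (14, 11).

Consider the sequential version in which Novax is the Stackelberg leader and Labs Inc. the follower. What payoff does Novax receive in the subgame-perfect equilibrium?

19

Labs Inc. best-responds to each possible Novax move:
- W: BR = R3, leader payoff 12.
- X: BR = R0, leader payoff 0.
- Y: BR = R3, leader payoff 9.
- Z: BR = R2, leader payoff 19.
Among 12, 0, 9, 19, the best is 19 at Z. Subgame-perfect outcome: (R2, Z) with payoffs (16, 19).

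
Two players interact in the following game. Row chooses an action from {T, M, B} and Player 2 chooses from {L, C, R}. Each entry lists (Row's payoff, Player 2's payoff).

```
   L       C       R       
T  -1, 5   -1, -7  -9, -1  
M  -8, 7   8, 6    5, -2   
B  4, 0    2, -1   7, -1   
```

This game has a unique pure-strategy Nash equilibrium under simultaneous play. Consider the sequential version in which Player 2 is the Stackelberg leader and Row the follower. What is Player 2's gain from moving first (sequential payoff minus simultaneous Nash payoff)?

Work backward from Row's decision.
- L: BR = B, leader payoff 0.
- C: BR = M, leader payoff 6.
- R: BR = B, leader payoff -1.
Player 2's induced payoffs are 0, 6, -1, so Player 2 commits to C. Subgame-perfect outcome: (M, C) with payoffs (8, 6).
For the simultaneous game, intersect best replies.
Row's best replies: L→B; C→M; R→B.
Player 2's best replies: T→L; M→L; B→L.
Only (B, L) has each player best-responding; Nash payoffs (4, 0).
Player 2's commitment gain: 6 − 0 = 6.

6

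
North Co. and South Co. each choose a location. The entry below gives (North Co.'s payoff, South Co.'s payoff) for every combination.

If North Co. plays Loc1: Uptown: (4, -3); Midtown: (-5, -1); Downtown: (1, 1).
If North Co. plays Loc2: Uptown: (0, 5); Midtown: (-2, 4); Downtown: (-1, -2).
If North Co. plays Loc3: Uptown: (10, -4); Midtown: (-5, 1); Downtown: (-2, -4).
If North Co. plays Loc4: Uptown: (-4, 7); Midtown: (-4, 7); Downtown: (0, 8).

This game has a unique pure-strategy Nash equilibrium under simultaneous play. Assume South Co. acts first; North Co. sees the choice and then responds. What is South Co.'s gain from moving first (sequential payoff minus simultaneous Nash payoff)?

3

Solve by backward induction (South Co. leads).
- Uptown → North Co. plays Loc3 (best of 4, 0, 10, -4); South Co. gets -4.
- Midtown → North Co. plays Loc2 (best of -5, -2, -5, -4); South Co. gets 4.
- Downtown → North Co. plays Loc1 (best of 1, -1, -2, 0); South Co. gets 1.
South Co.'s induced payoffs are -4, 4, 1, so South Co. commits to Midtown. Subgame-perfect outcome: (Loc2, Midtown) with payoffs (-2, 4).
For the simultaneous game, intersect best replies.
North Co.'s best replies: Uptown→Loc3; Midtown→Loc2; Downtown→Loc1.
South Co.'s best replies: Loc1→Downtown; Loc2→Uptown; Loc3→Midtown; Loc4→Downtown.
Only (Loc1, Downtown) has each player best-responding; Nash payoffs (1, 1).
South Co.'s commitment gain: 4 − 1 = 3.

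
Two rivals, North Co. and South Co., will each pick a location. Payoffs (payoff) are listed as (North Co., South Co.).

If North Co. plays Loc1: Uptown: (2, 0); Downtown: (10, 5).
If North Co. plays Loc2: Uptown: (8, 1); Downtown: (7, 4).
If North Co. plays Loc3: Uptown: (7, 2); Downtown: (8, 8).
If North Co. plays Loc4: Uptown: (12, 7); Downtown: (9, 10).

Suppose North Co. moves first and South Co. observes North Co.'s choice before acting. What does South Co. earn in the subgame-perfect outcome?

Work backward from South Co.'s decision.
- Loc1 → South Co. plays Downtown (best of 0, 5); North Co. gets 10.
- Loc2 → South Co. plays Downtown (best of 1, 4); North Co. gets 7.
- Loc3 → South Co. plays Downtown (best of 2, 8); North Co. gets 8.
- Loc4 → South Co. plays Downtown (best of 7, 10); North Co. gets 9.
Among 10, 7, 8, 9, the best is 10 at Loc1. Subgame-perfect outcome: (Loc1, Downtown) with payoffs (10, 5).

5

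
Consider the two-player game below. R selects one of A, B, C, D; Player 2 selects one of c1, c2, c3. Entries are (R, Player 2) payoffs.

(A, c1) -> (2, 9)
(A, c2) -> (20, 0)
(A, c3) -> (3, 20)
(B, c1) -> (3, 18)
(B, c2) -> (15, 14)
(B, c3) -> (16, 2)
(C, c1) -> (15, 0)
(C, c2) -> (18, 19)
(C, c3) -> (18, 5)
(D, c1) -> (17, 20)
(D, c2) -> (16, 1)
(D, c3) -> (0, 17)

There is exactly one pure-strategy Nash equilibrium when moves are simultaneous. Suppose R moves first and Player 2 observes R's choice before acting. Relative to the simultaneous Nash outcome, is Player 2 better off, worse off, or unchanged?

worse off

Work backward from Player 2's decision.
- A: BR = c3, leader payoff 3.
- B: BR = c1, leader payoff 3.
- C: BR = c2, leader payoff 18.
- D: BR = c1, leader payoff 17.
Maximizing over 3, 3, 18, 17, R chooses C. Subgame-perfect outcome: (C, c2) with payoffs (18, 19).
Now find the simultaneous Nash equilibrium.
R's best replies: c1→D; c2→A; c3→C.
Player 2's best replies: A→c3; B→c1; C→c2; D→c1.
Only (D, c1) has each player best-responding; Nash payoffs (17, 20).
Player 2 earns 19 sequentially versus 20 at the Nash outcome: worse off.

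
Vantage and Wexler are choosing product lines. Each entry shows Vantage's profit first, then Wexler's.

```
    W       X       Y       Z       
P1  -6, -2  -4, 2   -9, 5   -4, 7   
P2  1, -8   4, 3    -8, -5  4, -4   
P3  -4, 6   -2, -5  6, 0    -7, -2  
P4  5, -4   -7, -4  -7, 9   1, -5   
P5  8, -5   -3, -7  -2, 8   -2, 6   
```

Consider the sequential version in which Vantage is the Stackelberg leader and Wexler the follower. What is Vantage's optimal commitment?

Work backward from Wexler's decision.
- P1: BR = Z, leader payoff -4.
- P2: BR = X, leader payoff 4.
- P3: BR = W, leader payoff -4.
- P4: BR = Y, leader payoff -7.
- P5: BR = Y, leader payoff -2.
Maximizing over -4, 4, -4, -7, -2, Vantage chooses P2. Subgame-perfect outcome: (P2, X) with payoffs (4, 3).

P2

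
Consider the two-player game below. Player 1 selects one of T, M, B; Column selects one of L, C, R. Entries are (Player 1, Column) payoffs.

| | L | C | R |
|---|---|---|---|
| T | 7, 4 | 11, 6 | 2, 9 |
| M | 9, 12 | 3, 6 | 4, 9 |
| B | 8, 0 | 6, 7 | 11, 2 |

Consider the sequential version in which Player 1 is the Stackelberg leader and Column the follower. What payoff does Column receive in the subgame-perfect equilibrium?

12

Solve by backward induction (Player 1 leads).
- T: Column compares 4, 6, 9 and picks R; Player 1 would get 2.
- M: Column compares 12, 6, 9 and picks L; Player 1 would get 9.
- B: Column compares 0, 7, 2 and picks C; Player 1 would get 6.
Maximizing over 2, 9, 6, Player 1 chooses M. Subgame-perfect outcome: (M, L) with payoffs (9, 12).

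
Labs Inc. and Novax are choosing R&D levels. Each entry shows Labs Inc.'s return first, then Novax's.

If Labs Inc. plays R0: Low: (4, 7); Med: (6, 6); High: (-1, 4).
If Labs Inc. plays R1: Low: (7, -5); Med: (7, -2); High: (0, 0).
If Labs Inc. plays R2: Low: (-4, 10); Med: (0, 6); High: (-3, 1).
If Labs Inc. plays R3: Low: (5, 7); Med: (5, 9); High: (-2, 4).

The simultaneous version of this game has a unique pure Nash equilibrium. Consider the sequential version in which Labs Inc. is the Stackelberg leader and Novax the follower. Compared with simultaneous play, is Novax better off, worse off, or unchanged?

better off

Backward induction with Labs Inc. moving first.
- R0: BR = Low, leader payoff 4.
- R1: BR = High, leader payoff 0.
- R2: BR = Low, leader payoff -4.
- R3: BR = Med, leader payoff 5.
Among 4, 0, -4, 5, the best is 5 at R3. Subgame-perfect outcome: (R3, Med) with payoffs (5, 9).
Under simultaneous play:
Labs Inc.'s best replies: Low→R1; Med→R1; High→R1.
Novax's best replies: R0→Low; R1→High; R2→Low; R3→Med.
The unique mutual best reply is (R1, High), giving (0, 0).
Novax earns 9 sequentially versus 0 at the Nash outcome: better off.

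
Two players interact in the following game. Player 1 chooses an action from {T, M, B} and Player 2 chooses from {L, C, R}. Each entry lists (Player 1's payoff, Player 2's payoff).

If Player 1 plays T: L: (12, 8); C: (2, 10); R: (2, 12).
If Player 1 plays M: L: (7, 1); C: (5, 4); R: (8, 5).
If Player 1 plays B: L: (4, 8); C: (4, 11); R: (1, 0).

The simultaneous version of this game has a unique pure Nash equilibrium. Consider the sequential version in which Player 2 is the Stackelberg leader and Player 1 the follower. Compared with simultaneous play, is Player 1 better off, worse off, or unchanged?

Work backward from Player 1's decision.
- L: Player 1 compares 12, 7, 4 and picks T; Player 2 would get 8.
- C: Player 1 compares 2, 5, 4 and picks M; Player 2 would get 4.
- R: Player 1 compares 2, 8, 1 and picks M; Player 2 would get 5.
Maximizing over 8, 4, 5, Player 2 chooses L. Subgame-perfect outcome: (T, L) with payoffs (12, 8).
For the simultaneous game, intersect best replies.
Player 1's best replies: L→T; C→M; R→M.
Player 2's best replies: T→R; M→R; B→C.
Only (M, R) has each player best-responding; Nash payoffs (8, 5).
Player 1 earns 12 sequentially versus 8 at the Nash outcome: better off.

better off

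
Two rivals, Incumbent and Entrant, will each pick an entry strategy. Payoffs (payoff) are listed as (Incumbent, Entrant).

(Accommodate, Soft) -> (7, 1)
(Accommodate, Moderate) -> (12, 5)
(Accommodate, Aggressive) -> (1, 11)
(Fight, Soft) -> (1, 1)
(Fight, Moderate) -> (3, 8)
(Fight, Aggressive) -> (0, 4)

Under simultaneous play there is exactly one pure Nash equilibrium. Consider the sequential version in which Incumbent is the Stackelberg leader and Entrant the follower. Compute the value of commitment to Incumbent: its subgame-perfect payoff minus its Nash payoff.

2

Work backward from Entrant's decision.
- Accommodate → Entrant plays Aggressive (best of 1, 5, 11); Incumbent gets 1.
- Fight → Entrant plays Moderate (best of 1, 8, 4); Incumbent gets 3.
Among 1, 3, the best is 3 at Fight. Subgame-perfect outcome: (Fight, Moderate) with payoffs (3, 8).
Under simultaneous play:
Incumbent's best replies: Soft→Accommodate; Moderate→Accommodate; Aggressive→Accommodate.
Entrant's best replies: Accommodate→Aggressive; Fight→Moderate.
The unique mutual best reply is (Accommodate, Aggressive), giving (1, 11).
Incumbent's commitment gain: 3 − 1 = 2.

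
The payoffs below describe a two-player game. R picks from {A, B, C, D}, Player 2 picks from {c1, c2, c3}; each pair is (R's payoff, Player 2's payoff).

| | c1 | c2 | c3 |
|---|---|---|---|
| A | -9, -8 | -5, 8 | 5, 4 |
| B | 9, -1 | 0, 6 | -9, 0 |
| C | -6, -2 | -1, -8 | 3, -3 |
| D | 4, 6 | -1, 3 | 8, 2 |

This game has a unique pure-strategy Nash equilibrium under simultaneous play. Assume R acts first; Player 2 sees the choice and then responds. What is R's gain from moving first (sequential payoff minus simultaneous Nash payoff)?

Work backward from Player 2's decision.
- A → Player 2 plays c2 (best of -8, 8, 4); R gets -5.
- B → Player 2 plays c2 (best of -1, 6, 0); R gets 0.
- C → Player 2 plays c1 (best of -2, -8, -3); R gets -6.
- D → Player 2 plays c1 (best of 6, 3, 2); R gets 4.
R's induced payoffs are -5, 0, -6, 4, so R commits to D. Subgame-perfect outcome: (D, c1) with payoffs (4, 6).
For the simultaneous game, intersect best replies.
R's best replies: c1→B; c2→B; c3→D.
Player 2's best replies: A→c2; B→c2; C→c1; D→c1.
The unique mutual best reply is (B, c2), giving (0, 6).
R's commitment gain: 4 − 0 = 4.

4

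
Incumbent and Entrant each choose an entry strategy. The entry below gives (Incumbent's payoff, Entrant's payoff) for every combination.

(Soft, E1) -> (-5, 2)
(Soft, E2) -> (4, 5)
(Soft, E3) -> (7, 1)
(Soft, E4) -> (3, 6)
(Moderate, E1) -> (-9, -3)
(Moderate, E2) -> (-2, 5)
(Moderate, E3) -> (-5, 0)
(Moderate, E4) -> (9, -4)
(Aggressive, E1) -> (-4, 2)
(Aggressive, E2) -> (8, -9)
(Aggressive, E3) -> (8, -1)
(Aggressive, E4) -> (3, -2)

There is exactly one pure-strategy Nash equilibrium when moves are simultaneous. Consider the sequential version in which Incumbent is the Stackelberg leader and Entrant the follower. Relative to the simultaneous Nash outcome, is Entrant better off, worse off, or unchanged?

better off

Solve by backward induction (Incumbent leads).
- Soft: BR = E4, leader payoff 3.
- Moderate: BR = E2, leader payoff -2.
- Aggressive: BR = E1, leader payoff -4.
Among 3, -2, -4, the best is 3 at Soft. Subgame-perfect outcome: (Soft, E4) with payoffs (3, 6).
For the simultaneous game, intersect best replies.
Incumbent's best replies: E1→Aggressive; E2→Aggressive; E3→Aggressive; E4→Moderate.
Entrant's best replies: Soft→E4; Moderate→E2; Aggressive→E1.
Only (Aggressive, E1) has each player best-responding; Nash payoffs (-4, 2).
Entrant earns 6 sequentially versus 2 at the Nash outcome: better off.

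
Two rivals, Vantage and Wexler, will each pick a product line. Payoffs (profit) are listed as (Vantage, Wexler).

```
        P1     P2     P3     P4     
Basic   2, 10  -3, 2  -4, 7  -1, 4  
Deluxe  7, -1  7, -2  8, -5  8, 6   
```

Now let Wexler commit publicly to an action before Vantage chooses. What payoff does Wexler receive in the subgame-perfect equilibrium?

Solve by backward induction (Wexler leads).
- P1: Vantage compares 2, 7 and picks Deluxe; Wexler would get -1.
- P2: Vantage compares -3, 7 and picks Deluxe; Wexler would get -2.
- P3: Vantage compares -4, 8 and picks Deluxe; Wexler would get -5.
- P4: Vantage compares -1, 8 and picks Deluxe; Wexler would get 6.
Among -1, -2, -5, 6, the best is 6 at P4. Subgame-perfect outcome: (Deluxe, P4) with payoffs (8, 6).

6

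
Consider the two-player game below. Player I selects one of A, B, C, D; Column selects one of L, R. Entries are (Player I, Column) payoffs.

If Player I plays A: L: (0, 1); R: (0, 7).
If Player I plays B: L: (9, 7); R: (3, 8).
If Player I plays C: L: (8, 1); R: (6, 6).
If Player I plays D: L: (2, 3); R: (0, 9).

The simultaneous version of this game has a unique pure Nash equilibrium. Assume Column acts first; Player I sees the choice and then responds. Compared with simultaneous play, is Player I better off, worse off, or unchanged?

better off

Player I best-responds to each possible Column move:
- L → Player I plays B (best of 0, 9, 8, 2); Column gets 7.
- R → Player I plays C (best of 0, 3, 6, 0); Column gets 6.
Column's induced payoffs are 7, 6, so Column commits to L. Subgame-perfect outcome: (B, L) with payoffs (9, 7).
Under simultaneous play:
Player I's best replies: L→B; R→C.
Column's best replies: A→R; B→R; C→R; D→R.
Only (C, R) has each player best-responding; Nash payoffs (6, 6).
Player I earns 9 sequentially versus 6 at the Nash outcome: better off.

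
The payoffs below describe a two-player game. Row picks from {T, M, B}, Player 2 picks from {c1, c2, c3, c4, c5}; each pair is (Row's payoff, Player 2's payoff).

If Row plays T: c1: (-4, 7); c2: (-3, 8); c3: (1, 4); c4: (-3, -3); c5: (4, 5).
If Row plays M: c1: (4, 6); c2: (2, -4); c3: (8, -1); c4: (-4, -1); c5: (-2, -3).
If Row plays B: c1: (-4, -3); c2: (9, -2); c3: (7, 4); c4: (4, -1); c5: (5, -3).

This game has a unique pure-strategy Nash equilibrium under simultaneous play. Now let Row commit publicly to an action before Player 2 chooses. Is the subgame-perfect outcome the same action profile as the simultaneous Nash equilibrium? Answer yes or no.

Player 2 best-responds to each possible Row move:
- T: BR = c2, leader payoff -3.
- M: BR = c1, leader payoff 4.
- B: BR = c3, leader payoff 7.
Maximizing over -3, 4, 7, Row chooses B. Subgame-perfect outcome: (B, c3) with payoffs (7, 4).
Under simultaneous play:
Row's best replies: c1→M; c2→B; c3→M; c4→B; c5→B.
Player 2's best replies: T→c2; M→c1; B→c3.
Only (M, c1) has each player best-responding; Nash payoffs (4, 6).
Sequential outcome (B, c3) differs from the Nash profile (M, c1).

no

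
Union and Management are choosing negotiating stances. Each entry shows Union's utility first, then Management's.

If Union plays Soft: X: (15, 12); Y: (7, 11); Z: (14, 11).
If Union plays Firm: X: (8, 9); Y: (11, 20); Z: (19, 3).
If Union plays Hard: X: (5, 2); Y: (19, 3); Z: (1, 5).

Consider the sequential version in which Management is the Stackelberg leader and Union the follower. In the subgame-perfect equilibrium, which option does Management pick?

Union best-responds to each possible Management move:
- X: BR = Soft, leader payoff 12.
- Y: BR = Hard, leader payoff 3.
- Z: BR = Firm, leader payoff 3.
Maximizing over 12, 3, 3, Management chooses X. Subgame-perfect outcome: (Soft, X) with payoffs (15, 12).

X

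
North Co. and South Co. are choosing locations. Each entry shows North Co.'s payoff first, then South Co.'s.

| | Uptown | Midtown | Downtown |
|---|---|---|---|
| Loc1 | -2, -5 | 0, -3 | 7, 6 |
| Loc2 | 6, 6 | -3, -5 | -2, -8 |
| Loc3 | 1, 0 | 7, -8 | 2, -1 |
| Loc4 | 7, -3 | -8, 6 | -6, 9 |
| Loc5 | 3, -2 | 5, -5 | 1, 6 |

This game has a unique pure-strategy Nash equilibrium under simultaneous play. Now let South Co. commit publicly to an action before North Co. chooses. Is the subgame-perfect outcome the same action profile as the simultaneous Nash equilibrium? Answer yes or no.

yes

North Co. best-responds to each possible South Co. move:
- Uptown: North Co. compares -2, 6, 1, 7, 3 and picks Loc4; South Co. would get -3.
- Midtown: North Co. compares 0, -3, 7, -8, 5 and picks Loc3; South Co. would get -8.
- Downtown: North Co. compares 7, -2, 2, -6, 1 and picks Loc1; South Co. would get 6.
Maximizing over -3, -8, 6, South Co. chooses Downtown. Subgame-perfect outcome: (Loc1, Downtown) with payoffs (7, 6).
For the simultaneous game, intersect best replies.
North Co.'s best replies: Uptown→Loc4; Midtown→Loc3; Downtown→Loc1.
South Co.'s best replies: Loc1→Downtown; Loc2→Uptown; Loc3→Uptown; Loc4→Downtown; Loc5→Downtown.
Only (Loc1, Downtown) has each player best-responding; Nash payoffs (7, 6).
Sequential outcome (Loc1, Downtown) coincides with the Nash profile (Loc1, Downtown).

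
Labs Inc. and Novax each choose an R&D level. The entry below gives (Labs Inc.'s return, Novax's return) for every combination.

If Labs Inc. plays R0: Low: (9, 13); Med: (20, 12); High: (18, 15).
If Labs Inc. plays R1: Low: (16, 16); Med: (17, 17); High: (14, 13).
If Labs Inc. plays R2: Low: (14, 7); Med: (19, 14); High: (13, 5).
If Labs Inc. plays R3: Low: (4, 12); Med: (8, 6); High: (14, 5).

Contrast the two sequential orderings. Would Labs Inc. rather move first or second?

If Labs Inc. leads: Novax's best replies are R0→High, R1→Med, R2→Med, R3→Low; Labs Inc.'s induced payoffs 18, 17, 19, 4; outcome (R2, Med), payoffs (19, 14).
If Novax leads: Labs Inc.'s best replies are Low→R1, Med→R0, High→R0; Novax's induced payoffs 16, 12, 15; outcome (R1, Low), payoffs (16, 16).
Labs Inc. gets 19 moving first and 16 moving second, so Labs Inc. prefers to move first.

first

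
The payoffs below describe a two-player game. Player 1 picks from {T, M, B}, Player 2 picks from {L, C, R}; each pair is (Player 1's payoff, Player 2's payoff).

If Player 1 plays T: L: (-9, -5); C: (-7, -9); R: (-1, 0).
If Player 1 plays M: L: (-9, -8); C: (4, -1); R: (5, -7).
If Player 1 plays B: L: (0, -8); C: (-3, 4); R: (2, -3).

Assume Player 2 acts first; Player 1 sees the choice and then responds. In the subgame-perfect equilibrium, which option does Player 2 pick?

Solve by backward induction (Player 2 leads).
- L: Player 1 compares -9, -9, 0 and picks B; Player 2 would get -8.
- C: Player 1 compares -7, 4, -3 and picks M; Player 2 would get -1.
- R: Player 1 compares -1, 5, 2 and picks M; Player 2 would get -7.
Maximizing over -8, -1, -7, Player 2 chooses C. Subgame-perfect outcome: (M, C) with payoffs (4, -1).

C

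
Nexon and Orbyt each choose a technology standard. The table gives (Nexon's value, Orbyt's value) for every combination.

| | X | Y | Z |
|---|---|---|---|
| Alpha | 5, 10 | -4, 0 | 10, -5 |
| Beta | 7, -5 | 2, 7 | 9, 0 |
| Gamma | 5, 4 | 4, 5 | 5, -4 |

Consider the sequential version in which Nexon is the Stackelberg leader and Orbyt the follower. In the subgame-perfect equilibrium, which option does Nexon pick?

Alpha

Orbyt best-responds to each possible Nexon move:
- Alpha: BR = X, leader payoff 5.
- Beta: BR = Y, leader payoff 2.
- Gamma: BR = Y, leader payoff 4.
Maximizing over 5, 2, 4, Nexon chooses Alpha. Subgame-perfect outcome: (Alpha, X) with payoffs (5, 10).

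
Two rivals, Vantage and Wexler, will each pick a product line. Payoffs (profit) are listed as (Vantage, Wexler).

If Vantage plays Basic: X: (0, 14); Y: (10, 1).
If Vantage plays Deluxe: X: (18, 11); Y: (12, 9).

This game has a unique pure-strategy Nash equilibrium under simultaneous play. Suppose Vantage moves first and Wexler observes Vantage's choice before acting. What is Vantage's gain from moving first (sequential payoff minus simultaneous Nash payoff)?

Work backward from Wexler's decision.
- Basic: BR = X, leader payoff 0.
- Deluxe: BR = X, leader payoff 18.
Vantage's induced payoffs are 0, 18, so Vantage commits to Deluxe. Subgame-perfect outcome: (Deluxe, X) with payoffs (18, 11).
Under simultaneous play:
Vantage's best replies: X→Deluxe; Y→Deluxe.
Wexler's best replies: Basic→X; Deluxe→X.
The unique mutual best reply is (Deluxe, X), giving (18, 11).
Vantage's commitment gain: 18 − 18 = 0.

0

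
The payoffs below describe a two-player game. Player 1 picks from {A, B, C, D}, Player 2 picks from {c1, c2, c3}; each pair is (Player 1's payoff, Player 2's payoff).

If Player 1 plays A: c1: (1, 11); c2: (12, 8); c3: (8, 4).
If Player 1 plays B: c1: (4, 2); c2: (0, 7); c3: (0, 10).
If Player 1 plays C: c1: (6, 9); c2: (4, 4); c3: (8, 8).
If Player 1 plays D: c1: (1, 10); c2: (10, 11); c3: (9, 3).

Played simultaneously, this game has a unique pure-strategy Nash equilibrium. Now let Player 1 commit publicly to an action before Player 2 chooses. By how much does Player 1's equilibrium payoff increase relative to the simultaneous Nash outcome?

4

Backward induction with Player 1 moving first.
- A: Player 2 compares 11, 8, 4 and picks c1; Player 1 would get 1.
- B: Player 2 compares 2, 7, 10 and picks c3; Player 1 would get 0.
- C: Player 2 compares 9, 4, 8 and picks c1; Player 1 would get 6.
- D: Player 2 compares 10, 11, 3 and picks c2; Player 1 would get 10.
Among 1, 0, 6, 10, the best is 10 at D. Subgame-perfect outcome: (D, c2) with payoffs (10, 11).
Under simultaneous play:
Player 1's best replies: c1→C; c2→A; c3→D.
Player 2's best replies: A→c1; B→c3; C→c1; D→c2.
The unique mutual best reply is (C, c1), giving (6, 9).
Player 1's commitment gain: 10 − 6 = 4.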